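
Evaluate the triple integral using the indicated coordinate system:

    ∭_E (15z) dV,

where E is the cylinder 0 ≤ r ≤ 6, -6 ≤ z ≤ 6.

In cylindrical coordinates, x = r cos(θ), y = r sin(θ), z = z, and dV = r dr dθ dz.

The integrand becomes 15z, so

    ∭_E (15z) dV = ∫_{0}^{2π} ∫_{0}^{6} ∫_{-6}^{6} (15z) · r dz dr dθ.

Inner (z): 0.
Middle (r from 0 to 6): 0.
Outer (θ): 0.

Therefore the triple integral equals 0.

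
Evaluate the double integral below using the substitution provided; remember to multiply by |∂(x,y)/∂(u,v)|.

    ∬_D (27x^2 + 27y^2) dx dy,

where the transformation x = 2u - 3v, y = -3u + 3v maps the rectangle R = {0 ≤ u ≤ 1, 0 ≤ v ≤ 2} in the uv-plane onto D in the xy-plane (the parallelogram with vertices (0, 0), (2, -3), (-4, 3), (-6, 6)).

Compute the Jacobian determinant of (x, y) with respect to (u, v):

    ∂(x,y)/∂(u,v) = | 2  -3 | = (2)(3) - (-3)(-3) = -3.
                   | -3  3 |

Its absolute value is |J| = 3 (the area scaling factor).

Substituting x = 2u - 3v, y = -3u + 3v into the integrand,

    27x^2 + 27y^2 → 351u^2 - 810u v + 486v^2,

so the integral becomes

    ∬_R (351u^2 - 810u v + 486v^2) · |J| du dv = ∫_0^1 ∫_0^2 (1053u^2 - 2430u v + 1458v^2) dv du.

Inner (v): 2106u^2 - 4860u + 3888.
Outer (u): 2160.

Therefore ∬_D (27x^2 + 27y^2) dx dy = 2160.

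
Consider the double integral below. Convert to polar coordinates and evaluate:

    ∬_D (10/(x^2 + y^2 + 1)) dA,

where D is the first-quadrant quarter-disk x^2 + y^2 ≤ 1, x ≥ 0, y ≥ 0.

The region D is 0 ≤ r ≤ 1, 0 ≤ θ ≤ π/2 in polar coordinates, where x = r cos(θ), y = r sin(θ), and dA = r dr dθ.

Under the substitution, the integrand becomes 10/(r^2 + 1), so

    ∬_D (10/(x^2 + y^2 + 1)) dA = ∫_{0}^{π/2} ∫_{0}^{1} (10/(r^2 + 1)) · r dr dθ.

Inner integral (in r): ∫_{0}^{1} (10/(r^2 + 1)) · r dr = log(32).

Outer integral (in θ): ∫_{0}^{π/2} (log(32)) dθ = log(32^(π/2)).

Therefore ∬_D (10/(x^2 + y^2 + 1)) dA = log(32^(π/2)).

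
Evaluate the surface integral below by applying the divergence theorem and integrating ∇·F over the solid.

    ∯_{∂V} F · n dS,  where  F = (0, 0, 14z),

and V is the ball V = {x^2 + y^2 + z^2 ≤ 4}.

By the divergence theorem,

    ∯_{∂V} F · n dS = ∭_V (∇ · F) dV.

Compute the divergence:
    ∇ · F = ∂F_x/∂x + ∂F_y/∂y + ∂F_z/∂z = 0 + 0 + 14 = 14.

In spherical coordinates, x = ρ sin(φ) cos(θ), y = ρ sin(φ) sin(θ), z = ρ cos(φ), dV = ρ^2 sin(φ) dρ dφ dθ, with 0 ≤ ρ ≤ 2, 0 ≤ φ ≤ π, 0 ≤ θ ≤ 2π.

The integrand, after substitution and multiplying by the volume element, becomes (14) · ρ^2 sin(φ), so

    ∭_V (∇·F) dV = ∫_0^{2π} ∫_0^{π} ∫_0^{2} (14) · ρ^2 sin(φ) dρ dφ dθ.

Inner (ρ from 0 to 2): 112sin(φ)/3.
Middle (φ from 0 to π): 224/3.
Outer (θ from 0 to 2π): 448π/3.

Therefore ∯_{∂V} F · n dS = 448π/3.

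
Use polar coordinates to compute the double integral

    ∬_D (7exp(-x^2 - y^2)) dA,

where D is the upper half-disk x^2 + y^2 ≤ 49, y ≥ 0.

The region D is 0 ≤ r ≤ 7, 0 ≤ θ ≤ π in polar coordinates, where x = r cos(θ), y = r sin(θ), and dA = r dr dθ.

Under the substitution, the integrand becomes 7exp(-r^2), so

    ∬_D (7exp(-x^2 - y^2)) dA = ∫_{0}^{π} ∫_{0}^{7} (7exp(-r^2)) · r dr dθ.

Inner integral (in r): ∫_{0}^{7} (7exp(-r^2)) · r dr = 7/2 - 7exp(-49)/2.

Outer integral (in θ): ∫_{0}^{π} (7/2 - 7exp(-49)/2) dθ = -7π (1 - exp(49))exp(-49)/2.

Therefore ∬_D (7exp(-x^2 - y^2)) dA = -7π (1 - exp(49))exp(-49)/2.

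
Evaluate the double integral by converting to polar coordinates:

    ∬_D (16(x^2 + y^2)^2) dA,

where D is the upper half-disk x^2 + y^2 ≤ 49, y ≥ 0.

The region D is 0 ≤ r ≤ 7, 0 ≤ θ ≤ π in polar coordinates, where x = r cos(θ), y = r sin(θ), and dA = r dr dθ.

Under the substitution, the integrand becomes 16r^4, so

    ∬_D (16(x^2 + y^2)^2) dA = ∫_{0}^{π} ∫_{0}^{7} (16r^4) · r dr dθ.

Inner integral (in r): ∫_{0}^{7} (16r^4) · r dr = 941192/3.

Outer integral (in θ): ∫_{0}^{π} (941192/3) dθ = 941192π/3.

Therefore ∬_D (16(x^2 + y^2)^2) dA = 941192π/3.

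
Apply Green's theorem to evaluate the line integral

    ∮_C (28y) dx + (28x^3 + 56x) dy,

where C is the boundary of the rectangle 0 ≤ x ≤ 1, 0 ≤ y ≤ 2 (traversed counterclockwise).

Green's theorem converts the closed line integral into a double integral over the enclosed region D:

    ∮_C P dx + Q dy = ∬_D (∂Q/∂x - ∂P/∂y) dA.

Here P = 28y, Q = 28x^3 + 56x, so

    ∂Q/∂x = 84x^2 + 56,    ∂P/∂y = 28,
    ∂Q/∂x - ∂P/∂y = 84x^2 + 28.

D is the region 0 ≤ x ≤ 1, 0 ≤ y ≤ 2. Evaluating the double integral:

    ∬_D (84x^2 + 28) dA = ∫_0^{1} ∫_0^{2} (84x^2 + 28) dy dx.

Inner (y from 0 to 2): 168x^2 + 56.
Outer (x from 0 to 1): 112.

Therefore ∮_C P dx + Q dy = 112.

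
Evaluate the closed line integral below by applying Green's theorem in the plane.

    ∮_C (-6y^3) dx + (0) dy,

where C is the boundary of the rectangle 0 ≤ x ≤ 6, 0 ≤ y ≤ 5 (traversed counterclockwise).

Green's theorem converts the closed line integral into a double integral over the enclosed region D:

    ∮_C P dx + Q dy = ∬_D (∂Q/∂x - ∂P/∂y) dA.

Here P = -6y^3, Q = 0, so

    ∂Q/∂x = 0,    ∂P/∂y = -18y^2,
    ∂Q/∂x - ∂P/∂y = 18y^2.

D is the region 0 ≤ x ≤ 6, 0 ≤ y ≤ 5. Evaluating the double integral:

    ∬_D (18y^2) dA = ∫_0^{6} ∫_0^{5} (18y^2) dy dx.

Inner (y from 0 to 5): 750.
Outer (x from 0 to 6): 4500.

Therefore ∮_C P dx + Q dy = 4500.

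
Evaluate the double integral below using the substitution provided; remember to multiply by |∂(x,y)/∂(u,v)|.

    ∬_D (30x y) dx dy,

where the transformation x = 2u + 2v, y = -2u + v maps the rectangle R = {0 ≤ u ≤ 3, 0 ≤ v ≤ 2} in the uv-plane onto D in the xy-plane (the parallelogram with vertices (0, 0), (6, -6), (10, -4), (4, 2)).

Compute the Jacobian determinant of (x, y) with respect to (u, v):

    ∂(x,y)/∂(u,v) = | 2  2 | = (2)(1) - (2)(-2) = 6.
                   | -2  1 |

Its absolute value is |J| = 6 (the area scaling factor).

Substituting x = 2u + 2v, y = -2u + v into the integrand,

    30x y → -120u^2 - 60u v + 60v^2,

so the integral becomes

    ∬_R (-120u^2 - 60u v + 60v^2) · |J| du dv = ∫_0^3 ∫_0^2 (-720u^2 - 360u v + 360v^2) dv du.

Inner (v): -1440u^2 - 720u + 960.
Outer (u): -13320.

Therefore ∬_D (30x y) dx dy = -13320.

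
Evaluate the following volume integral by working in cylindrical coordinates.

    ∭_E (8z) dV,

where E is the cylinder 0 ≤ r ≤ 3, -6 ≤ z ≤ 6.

In cylindrical coordinates, x = r cos(θ), y = r sin(θ), z = z, and dV = r dr dθ dz.

The integrand becomes 8z, so

    ∭_E (8z) dV = ∫_{0}^{2π} ∫_{0}^{3} ∫_{-6}^{6} (8z) · r dz dr dθ.

Inner (z): 0.
Middle (r from 0 to 3): 0.
Outer (θ): 0.

Therefore the triple integral equals 0.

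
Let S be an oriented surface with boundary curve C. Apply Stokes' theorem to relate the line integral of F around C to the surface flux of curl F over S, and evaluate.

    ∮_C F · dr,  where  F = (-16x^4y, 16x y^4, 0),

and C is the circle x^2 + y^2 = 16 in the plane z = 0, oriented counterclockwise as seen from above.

Let S be the flat disk x^2 + y^2 ≤ 16 in the plane z = 0, with upward unit normal n̂ = ẑ. By Stokes' theorem,

    ∮_C F · dr = ∬_S (∇ × F) · n̂ dS = ∬_D (curl F)_z dA,

where D is the disk x^2 + y^2 ≤ 16.

Compute the curl of F = (-16x^4y, 16x y^4, 0):
    (∇ × F)_x = ∂F_z/∂y - ∂F_y/∂z = 0,
    (∇ × F)_y = ∂F_x/∂z - ∂F_z/∂x = 0,
    (∇ × F)_z = ∂F_y/∂x - ∂F_x/∂y = 16x^4 + 16y^4.

On z = 0, (curl F)_z = 16x^4 + 16y^4.

Convert to polar (x = r cos θ, y = r sin θ, dA = r dr dθ); the integrand becomes 16r^4(sin(θ)^4 + cos(θ)^4), so

    ∬_D (curl F)_z dA = ∫_0^{2π} ∫_0^{4} (16r^4(sin(θ)^4 + cos(θ)^4)) · r dr dθ.

Inner (r from 0 to 4): 32768sin(θ)^4/3 + 32768cos(θ)^4/3.
Outer (θ from 0 to 2π): 16384π.

Therefore ∮_C F · dr = 16384π.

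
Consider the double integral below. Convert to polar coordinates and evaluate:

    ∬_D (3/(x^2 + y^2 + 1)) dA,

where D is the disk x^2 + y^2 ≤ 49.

The region D is 0 ≤ r ≤ 7, 0 ≤ θ ≤ 2π in polar coordinates, where x = r cos(θ), y = r sin(θ), and dA = r dr dθ.

Under the substitution, the integrand becomes 3/(r^2 + 1), so

    ∬_D (3/(x^2 + y^2 + 1)) dA = ∫_{0}^{2π} ∫_{0}^{7} (3/(r^2 + 1)) · r dr dθ.

Inner integral (in r): ∫_{0}^{7} (3/(r^2 + 1)) · r dr = 3log(50)/2.

Outer integral (in θ): ∫_{0}^{2π} (3log(50)/2) dθ = 3π log(50).

Therefore ∬_D (3/(x^2 + y^2 + 1)) dA = 3π log(50).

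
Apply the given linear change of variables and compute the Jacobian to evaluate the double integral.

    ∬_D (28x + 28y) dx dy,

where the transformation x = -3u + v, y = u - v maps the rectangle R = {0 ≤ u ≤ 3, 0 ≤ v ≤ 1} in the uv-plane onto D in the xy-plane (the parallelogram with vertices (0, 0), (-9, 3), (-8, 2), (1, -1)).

Compute the Jacobian determinant of (x, y) with respect to (u, v):

    ∂(x,y)/∂(u,v) = | -3  1 | = (-3)(-1) - (1)(1) = 2.
                   | 1  -1 |

Its absolute value is |J| = 2 (the area scaling factor).

Substituting x = -3u + v, y = u - v into the integrand,

    28x + 28y → -56u,

so the integral becomes

    ∬_R (-56u) · |J| du dv = ∫_0^3 ∫_0^1 (-112u) dv du.

Inner (v): -112u.
Outer (u): -504.

Therefore ∬_D (28x + 28y) dx dy = -504.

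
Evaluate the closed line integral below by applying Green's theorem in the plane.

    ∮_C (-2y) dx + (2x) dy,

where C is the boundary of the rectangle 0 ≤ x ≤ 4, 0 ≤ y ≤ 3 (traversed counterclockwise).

Green's theorem converts the closed line integral into a double integral over the enclosed region D:

    ∮_C P dx + Q dy = ∬_D (∂Q/∂x - ∂P/∂y) dA.

Here P = -2y, Q = 2x, so

    ∂Q/∂x = 2,    ∂P/∂y = -2,
    ∂Q/∂x - ∂P/∂y = 4.

D is the region 0 ≤ x ≤ 4, 0 ≤ y ≤ 3. Evaluating the double integral:

    ∬_D (4) dA = ∫_0^{4} ∫_0^{3} (4) dy dx.

Inner (y from 0 to 3): 12.
Outer (x from 0 to 4): 48.

Therefore ∮_C P dx + Q dy = 48.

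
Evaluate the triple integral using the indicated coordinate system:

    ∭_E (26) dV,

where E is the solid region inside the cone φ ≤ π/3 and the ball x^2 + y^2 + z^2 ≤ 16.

In spherical coordinates, x = ρ sin(φ) cos(θ), y = ρ sin(φ) sin(θ), z = ρ cos(φ), and dV = ρ^2 sin(φ) dρ dφ dθ.

The integrand becomes 26, so

    ∭_E (26) dV = ∫_{0}^{2π} ∫_{0}^{π/3} ∫_{0}^{4} (26) · ρ^2 sin(φ) dρ dφ dθ.

Inner (ρ): 1664sin(φ)/3.
Middle (φ): 832/3.
Outer (θ): 1664π/3.

Therefore the triple integral equals 1664π/3.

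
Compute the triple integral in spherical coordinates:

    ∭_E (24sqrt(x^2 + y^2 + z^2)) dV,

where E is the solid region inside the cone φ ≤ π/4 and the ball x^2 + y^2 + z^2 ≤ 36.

In spherical coordinates, x = ρ sin(φ) cos(θ), y = ρ sin(φ) sin(θ), z = ρ cos(φ), and dV = ρ^2 sin(φ) dρ dφ dθ.

The integrand becomes 24ρ, so

    ∭_E (24sqrt(x^2 + y^2 + z^2)) dV = ∫_{0}^{2π} ∫_{0}^{π/4} ∫_{0}^{6} (24ρ) · ρ^2 sin(φ) dρ dφ dθ.

Inner (ρ): 7776sin(φ).
Middle (φ): 7776 - 3888sqrt(2).
Outer (θ): 7776π (2 - sqrt(2)).

Therefore the triple integral equals 7776π (2 - sqrt(2)).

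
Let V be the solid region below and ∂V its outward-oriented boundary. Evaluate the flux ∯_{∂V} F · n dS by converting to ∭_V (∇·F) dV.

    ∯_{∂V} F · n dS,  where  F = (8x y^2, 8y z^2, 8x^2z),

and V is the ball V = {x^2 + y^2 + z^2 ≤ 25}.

By the divergence theorem,

    ∯_{∂V} F · n dS = ∭_V (∇ · F) dV.

Compute the divergence:
    ∇ · F = ∂F_x/∂x + ∂F_y/∂y + ∂F_z/∂z = 8y^2 + 8z^2 + 8x^2 = 8x^2 + 8y^2 + 8z^2.

In spherical coordinates, x = ρ sin(φ) cos(θ), y = ρ sin(φ) sin(θ), z = ρ cos(φ), dV = ρ^2 sin(φ) dρ dφ dθ, with 0 ≤ ρ ≤ 5, 0 ≤ φ ≤ π, 0 ≤ θ ≤ 2π.

The integrand, after substitution and multiplying by the volume element, becomes (8ρ^2) · ρ^2 sin(φ), so

    ∭_V (∇·F) dV = ∫_0^{2π} ∫_0^{π} ∫_0^{5} (8ρ^2) · ρ^2 sin(φ) dρ dφ dθ.

Inner (ρ from 0 to 5): 5000sin(φ).
Middle (φ from 0 to π): 10000.
Outer (θ from 0 to 2π): 20000π.

Therefore ∯_{∂V} F · n dS = 20000π.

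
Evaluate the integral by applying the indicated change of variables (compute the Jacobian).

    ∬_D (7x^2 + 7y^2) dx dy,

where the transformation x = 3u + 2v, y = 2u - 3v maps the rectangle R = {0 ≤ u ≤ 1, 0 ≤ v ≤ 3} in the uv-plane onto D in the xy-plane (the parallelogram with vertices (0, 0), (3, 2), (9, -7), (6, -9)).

Compute the Jacobian determinant of (x, y) with respect to (u, v):

    ∂(x,y)/∂(u,v) = | 3  2 | = (3)(-3) - (2)(2) = -13.
                   | 2  -3 |

Its absolute value is |J| = 13 (the area scaling factor).

Substituting x = 3u + 2v, y = 2u - 3v into the integrand,

    7x^2 + 7y^2 → 91u^2 + 91v^2,

so the integral becomes

    ∬_R (91u^2 + 91v^2) · |J| du dv = ∫_0^1 ∫_0^3 (1183u^2 + 1183v^2) dv du.

Inner (v): 3549u^2 + 10647.
Outer (u): 11830.

Therefore ∬_D (7x^2 + 7y^2) dx dy = 11830.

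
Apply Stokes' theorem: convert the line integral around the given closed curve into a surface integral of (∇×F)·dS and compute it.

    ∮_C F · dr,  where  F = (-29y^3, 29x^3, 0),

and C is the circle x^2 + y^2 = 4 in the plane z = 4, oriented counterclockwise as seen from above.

Let S be the flat disk x^2 + y^2 ≤ 4 in the plane z = 4, with upward unit normal n̂ = ẑ. By Stokes' theorem,

    ∮_C F · dr = ∬_S (∇ × F) · n̂ dS = ∬_D (curl F)_z dA,

where D is the disk x^2 + y^2 ≤ 4.

Compute the curl of F = (-29y^3, 29x^3, 0):
    (∇ × F)_x = ∂F_z/∂y - ∂F_y/∂z = 0,
    (∇ × F)_y = ∂F_x/∂z - ∂F_z/∂x = 0,
    (∇ × F)_z = ∂F_y/∂x - ∂F_x/∂y = 87x^2 + 87y^2.

On z = 4, (curl F)_z = 87x^2 + 87y^2.

Convert to polar (x = r cos θ, y = r sin θ, dA = r dr dθ); the integrand becomes 87r^2, so

    ∬_D (curl F)_z dA = ∫_0^{2π} ∫_0^{2} (87r^2) · r dr dθ.

Inner (r from 0 to 2): 348.
Outer (θ from 0 to 2π): 696π.

Therefore ∮_C F · dr = 696π.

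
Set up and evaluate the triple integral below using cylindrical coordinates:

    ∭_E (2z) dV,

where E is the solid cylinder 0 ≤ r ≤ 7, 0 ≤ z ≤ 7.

In cylindrical coordinates, x = r cos(θ), y = r sin(θ), z = z, and dV = r dr dθ dz.

The integrand becomes 2z, so

    ∭_E (2z) dV = ∫_{0}^{2π} ∫_{0}^{7} ∫_{0}^{7} (2z) · r dz dr dθ.

Inner (z): 49r.
Middle (r from 0 to 7): 2401/2.
Outer (θ): 2401π.

Therefore the triple integral equals 2401π.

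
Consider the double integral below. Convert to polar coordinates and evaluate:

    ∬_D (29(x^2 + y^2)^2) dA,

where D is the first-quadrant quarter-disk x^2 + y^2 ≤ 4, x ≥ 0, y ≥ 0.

The region D is 0 ≤ r ≤ 2, 0 ≤ θ ≤ π/2 in polar coordinates, where x = r cos(θ), y = r sin(θ), and dA = r dr dθ.

Under the substitution, the integrand becomes 29r^4, so

    ∬_D (29(x^2 + y^2)^2) dA = ∫_{0}^{π/2} ∫_{0}^{2} (29r^4) · r dr dθ.

Inner integral (in r): ∫_{0}^{2} (29r^4) · r dr = 928/3.

Outer integral (in θ): ∫_{0}^{π/2} (928/3) dθ = 464π/3.

Therefore ∬_D (29(x^2 + y^2)^2) dA = 464π/3.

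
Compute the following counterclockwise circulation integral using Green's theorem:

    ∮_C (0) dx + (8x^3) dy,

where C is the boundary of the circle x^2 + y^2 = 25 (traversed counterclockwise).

Green's theorem converts the closed line integral into a double integral over the enclosed region D:

    ∮_C P dx + Q dy = ∬_D (∂Q/∂x - ∂P/∂y) dA.

Here P = 0, Q = 8x^3, so

    ∂Q/∂x = 24x^2,    ∂P/∂y = 0,
    ∂Q/∂x - ∂P/∂y = 24x^2.

D is the region x^2 + y^2 ≤ 25. Evaluating the double integral:

In polar coordinates (x = r cos θ, y = r sin θ, dA = r dr dθ) the integrand becomes 24r^2cos(θ)^2, so

    ∬_D (24x^2) dA = ∫_0^{2π} ∫_0^{5} (24r^2cos(θ)^2) · r dr dθ.

Inner (r from 0 to 5): 3750cos(θ)^2.
Outer (θ from 0 to 2π): 3750π.

Therefore ∮_C P dx + Q dy = 3750π.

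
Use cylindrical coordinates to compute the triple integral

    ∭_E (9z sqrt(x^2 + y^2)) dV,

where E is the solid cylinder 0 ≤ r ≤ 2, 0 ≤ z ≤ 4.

In cylindrical coordinates, x = r cos(θ), y = r sin(θ), z = z, and dV = r dr dθ dz.

The integrand becomes 9r z, so

    ∭_E (9z sqrt(x^2 + y^2)) dV = ∫_{0}^{2π} ∫_{0}^{2} ∫_{0}^{4} (9r z) · r dz dr dθ.

Inner (z): 72r^2.
Middle (r from 0 to 2): 192.
Outer (θ): 384π.

Therefore the triple integral equals 384π.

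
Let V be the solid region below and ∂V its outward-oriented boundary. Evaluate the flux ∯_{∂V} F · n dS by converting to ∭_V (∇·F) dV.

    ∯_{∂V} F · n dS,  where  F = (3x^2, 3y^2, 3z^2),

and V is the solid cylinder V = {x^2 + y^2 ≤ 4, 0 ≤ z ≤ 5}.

By the divergence theorem,

    ∯_{∂V} F · n dS = ∭_V (∇ · F) dV.

Compute the divergence:
    ∇ · F = ∂F_x/∂x + ∂F_y/∂y + ∂F_z/∂z = 6x + 6y + 6z.

In cylindrical coordinates, x = r cos(θ), y = r sin(θ), z = z, dV = r dr dθ dz, with 0 ≤ r ≤ 2, 0 ≤ θ ≤ 2π, 0 ≤ z ≤ 5.

The integrand, after substitution and multiplying by the volume element, becomes (6sqrt(2)r sin(θ + π/4) + 6z) · r, so

    ∭_V (∇·F) dV = ∫_0^{2π} ∫_0^{2} ∫_0^{5} (6sqrt(2)r sin(θ + π/4) + 6z) · r dz dr dθ.

Inner (z from 0 to 5): 15r (2sqrt(2)r sin(θ + π/4) + 5).
Middle (r from 0 to 2): 80sqrt(2)sin(θ + π/4) + 150.
Outer (θ from 0 to 2π): 300π.

Therefore ∯_{∂V} F · n dS = 300π.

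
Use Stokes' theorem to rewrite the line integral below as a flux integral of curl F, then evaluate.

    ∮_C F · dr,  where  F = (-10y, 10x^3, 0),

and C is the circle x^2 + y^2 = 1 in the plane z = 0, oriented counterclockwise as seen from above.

Let S be the flat disk x^2 + y^2 ≤ 1 in the plane z = 0, with upward unit normal n̂ = ẑ. By Stokes' theorem,

    ∮_C F · dr = ∬_S (∇ × F) · n̂ dS = ∬_D (curl F)_z dA,

where D is the disk x^2 + y^2 ≤ 1.

Compute the curl of F = (-10y, 10x^3, 0):
    (∇ × F)_x = ∂F_z/∂y - ∂F_y/∂z = 0,
    (∇ × F)_y = ∂F_x/∂z - ∂F_z/∂x = 0,
    (∇ × F)_z = ∂F_y/∂x - ∂F_x/∂y = 30x^2 + 10.

On z = 0, (curl F)_z = 30x^2 + 10.

Convert to polar (x = r cos θ, y = r sin θ, dA = r dr dθ); the integrand becomes 30r^2cos(θ)^2 + 10, so

    ∬_D (curl F)_z dA = ∫_0^{2π} ∫_0^{1} (30r^2cos(θ)^2 + 10) · r dr dθ.

Inner (r from 0 to 1): 15cos(θ)^2/2 + 5.
Outer (θ from 0 to 2π): 35π/2.

Therefore ∮_C F · dr = 35π/2.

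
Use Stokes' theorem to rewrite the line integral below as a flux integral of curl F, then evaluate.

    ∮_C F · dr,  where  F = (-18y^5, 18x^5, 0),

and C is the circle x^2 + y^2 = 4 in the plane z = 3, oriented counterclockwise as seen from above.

Let S be the flat disk x^2 + y^2 ≤ 4 in the plane z = 3, with upward unit normal n̂ = ẑ. By Stokes' theorem,

    ∮_C F · dr = ∬_S (∇ × F) · n̂ dS = ∬_D (curl F)_z dA,

where D is the disk x^2 + y^2 ≤ 4.

Compute the curl of F = (-18y^5, 18x^5, 0):
    (∇ × F)_x = ∂F_z/∂y - ∂F_y/∂z = 0,
    (∇ × F)_y = ∂F_x/∂z - ∂F_z/∂x = 0,
    (∇ × F)_z = ∂F_y/∂x - ∂F_x/∂y = 90x^4 + 90y^4.

On z = 3, (curl F)_z = 90x^4 + 90y^4.

Convert to polar (x = r cos θ, y = r sin θ, dA = r dr dθ); the integrand becomes 90r^4(sin(θ)^4 + cos(θ)^4), so

    ∬_D (curl F)_z dA = ∫_0^{2π} ∫_0^{2} (90r^4(sin(θ)^4 + cos(θ)^4)) · r dr dθ.

Inner (r from 0 to 2): 960sin(θ)^4 + 960cos(θ)^4.
Outer (θ from 0 to 2π): 1440π.

Therefore ∮_C F · dr = 1440π.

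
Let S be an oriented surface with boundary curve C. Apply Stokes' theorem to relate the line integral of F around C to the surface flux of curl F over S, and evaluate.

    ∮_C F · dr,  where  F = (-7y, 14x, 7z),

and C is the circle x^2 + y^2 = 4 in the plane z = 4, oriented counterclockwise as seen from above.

Let S be the flat disk x^2 + y^2 ≤ 4 in the plane z = 4, with upward unit normal n̂ = ẑ. By Stokes' theorem,

    ∮_C F · dr = ∬_S (∇ × F) · n̂ dS = ∬_D (curl F)_z dA,

where D is the disk x^2 + y^2 ≤ 4.

Compute the curl of F = (-7y, 14x, 7z):
    (∇ × F)_x = ∂F_z/∂y - ∂F_y/∂z = 0,
    (∇ × F)_y = ∂F_x/∂z - ∂F_z/∂x = 0,
    (∇ × F)_z = ∂F_y/∂x - ∂F_x/∂y = 21.

On z = 4, (curl F)_z = 21.

Convert to polar (x = r cos θ, y = r sin θ, dA = r dr dθ); the integrand becomes 21, so

    ∬_D (curl F)_z dA = ∫_0^{2π} ∫_0^{2} (21) · r dr dθ.

Inner (r from 0 to 2): 42.
Outer (θ from 0 to 2π): 84π.

Therefore ∮_C F · dr = 84π.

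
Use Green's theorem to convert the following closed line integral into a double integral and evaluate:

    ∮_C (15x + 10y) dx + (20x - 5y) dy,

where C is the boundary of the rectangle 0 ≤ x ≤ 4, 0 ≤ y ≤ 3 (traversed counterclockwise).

Green's theorem converts the closed line integral into a double integral over the enclosed region D:

    ∮_C P dx + Q dy = ∬_D (∂Q/∂x - ∂P/∂y) dA.

Here P = 15x + 10y, Q = 20x - 5y, so

    ∂Q/∂x = 20,    ∂P/∂y = 10,
    ∂Q/∂x - ∂P/∂y = 10.

D is the region 0 ≤ x ≤ 4, 0 ≤ y ≤ 3. Evaluating the double integral:

    ∬_D (10) dA = ∫_0^{4} ∫_0^{3} (10) dy dx.

Inner (y from 0 to 3): 30.
Outer (x from 0 to 4): 120.

Therefore ∮_C P dx + Q dy = 120.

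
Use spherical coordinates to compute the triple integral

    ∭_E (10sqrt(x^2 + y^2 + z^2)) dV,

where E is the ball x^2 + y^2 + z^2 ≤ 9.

In spherical coordinates, x = ρ sin(φ) cos(θ), y = ρ sin(φ) sin(θ), z = ρ cos(φ), and dV = ρ^2 sin(φ) dρ dφ dθ.

The integrand becomes 10ρ, so

    ∭_E (10sqrt(x^2 + y^2 + z^2)) dV = ∫_{0}^{2π} ∫_{0}^{π} ∫_{0}^{3} (10ρ) · ρ^2 sin(φ) dρ dφ dθ.

Inner (ρ): 405sin(φ)/2.
Middle (φ): 405.
Outer (θ): 810π.

Therefore the triple integral equals 810π.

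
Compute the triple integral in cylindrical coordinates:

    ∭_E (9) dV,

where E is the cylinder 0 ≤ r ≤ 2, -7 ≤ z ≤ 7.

In cylindrical coordinates, x = r cos(θ), y = r sin(θ), z = z, and dV = r dr dθ dz.

The integrand becomes 9, so

    ∭_E (9) dV = ∫_{0}^{2π} ∫_{0}^{2} ∫_{-7}^{7} (9) · r dz dr dθ.

Inner (z): 126r.
Middle (r from 0 to 2): 252.
Outer (θ): 504π.

Therefore the triple integral equals 504π.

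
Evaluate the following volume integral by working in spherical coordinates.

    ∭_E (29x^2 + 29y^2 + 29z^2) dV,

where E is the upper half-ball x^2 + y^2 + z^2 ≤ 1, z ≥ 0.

In spherical coordinates, x = ρ sin(φ) cos(θ), y = ρ sin(φ) sin(θ), z = ρ cos(φ), and dV = ρ^2 sin(φ) dρ dφ dθ.

The integrand becomes 29ρ^2, so

    ∭_E (29x^2 + 29y^2 + 29z^2) dV = ∫_{0}^{2π} ∫_{0}^{π/2} ∫_{0}^{1} (29ρ^2) · ρ^2 sin(φ) dρ dφ dθ.

Inner (ρ): 29sin(φ)/5.
Middle (φ): 29/5.
Outer (θ): 58π/5.

Therefore the triple integral equals 58π/5.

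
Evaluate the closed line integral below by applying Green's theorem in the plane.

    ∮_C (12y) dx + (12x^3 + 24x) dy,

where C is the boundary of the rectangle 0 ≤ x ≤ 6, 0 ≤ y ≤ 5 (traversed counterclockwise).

Green's theorem converts the closed line integral into a double integral over the enclosed region D:

    ∮_C P dx + Q dy = ∬_D (∂Q/∂x - ∂P/∂y) dA.

Here P = 12y, Q = 12x^3 + 24x, so

    ∂Q/∂x = 36x^2 + 24,    ∂P/∂y = 12,
    ∂Q/∂x - ∂P/∂y = 36x^2 + 12.

D is the region 0 ≤ x ≤ 6, 0 ≤ y ≤ 5. Evaluating the double integral:

    ∬_D (36x^2 + 12) dA = ∫_0^{6} ∫_0^{5} (36x^2 + 12) dy dx.

Inner (y from 0 to 5): 180x^2 + 60.
Outer (x from 0 to 6): 13320.

Therefore ∮_C P dx + Q dy = 13320.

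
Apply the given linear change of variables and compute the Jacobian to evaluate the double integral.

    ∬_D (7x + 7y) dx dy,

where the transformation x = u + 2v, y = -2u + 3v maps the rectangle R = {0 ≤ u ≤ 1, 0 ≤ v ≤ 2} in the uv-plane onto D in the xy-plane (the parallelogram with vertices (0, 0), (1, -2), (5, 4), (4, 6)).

Compute the Jacobian determinant of (x, y) with respect to (u, v):

    ∂(x,y)/∂(u,v) = | 1  2 | = (1)(3) - (2)(-2) = 7.
                   | -2  3 |

Its absolute value is |J| = 7 (the area scaling factor).

Substituting x = u + 2v, y = -2u + 3v into the integrand,

    7x + 7y → -7u + 35v,

so the integral becomes

    ∬_R (-7u + 35v) · |J| du dv = ∫_0^1 ∫_0^2 (-49u + 245v) dv du.

Inner (v): 490 - 98u.
Outer (u): 441.

Therefore ∬_D (7x + 7y) dx dy = 441.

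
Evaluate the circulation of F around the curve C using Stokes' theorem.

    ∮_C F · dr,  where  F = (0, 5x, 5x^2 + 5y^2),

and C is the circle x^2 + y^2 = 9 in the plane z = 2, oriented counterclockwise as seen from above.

Let S be the flat disk x^2 + y^2 ≤ 9 in the plane z = 2, with upward unit normal n̂ = ẑ. By Stokes' theorem,

    ∮_C F · dr = ∬_S (∇ × F) · n̂ dS = ∬_D (curl F)_z dA,

where D is the disk x^2 + y^2 ≤ 9.

Compute the curl of F = (0, 5x, 5x^2 + 5y^2):
    (∇ × F)_x = ∂F_z/∂y - ∂F_y/∂z = 10y,
    (∇ × F)_y = ∂F_x/∂z - ∂F_z/∂x = -10x,
    (∇ × F)_z = ∂F_y/∂x - ∂F_x/∂y = 5.

On z = 2, (curl F)_z = 5.

Convert to polar (x = r cos θ, y = r sin θ, dA = r dr dθ); the integrand becomes 5, so

    ∬_D (curl F)_z dA = ∫_0^{2π} ∫_0^{3} (5) · r dr dθ.

Inner (r from 0 to 3): 45/2.
Outer (θ from 0 to 2π): 45π.

Therefore ∮_C F · dr = 45π.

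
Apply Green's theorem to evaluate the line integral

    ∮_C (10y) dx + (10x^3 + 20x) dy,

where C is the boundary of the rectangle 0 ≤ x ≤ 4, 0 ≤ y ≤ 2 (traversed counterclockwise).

Green's theorem converts the closed line integral into a double integral over the enclosed region D:

    ∮_C P dx + Q dy = ∬_D (∂Q/∂x - ∂P/∂y) dA.

Here P = 10y, Q = 10x^3 + 20x, so

    ∂Q/∂x = 30x^2 + 20,    ∂P/∂y = 10,
    ∂Q/∂x - ∂P/∂y = 30x^2 + 10.

D is the region 0 ≤ x ≤ 4, 0 ≤ y ≤ 2. Evaluating the double integral:

    ∬_D (30x^2 + 10) dA = ∫_0^{4} ∫_0^{2} (30x^2 + 10) dy dx.

Inner (y from 0 to 2): 60x^2 + 20.
Outer (x from 0 to 4): 1360.

Therefore ∮_C P dx + Q dy = 1360.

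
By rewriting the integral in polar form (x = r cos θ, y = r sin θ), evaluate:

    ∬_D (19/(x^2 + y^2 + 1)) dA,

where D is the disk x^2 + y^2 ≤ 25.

The region D is 0 ≤ r ≤ 5, 0 ≤ θ ≤ 2π in polar coordinates, where x = r cos(θ), y = r sin(θ), and dA = r dr dθ.

Under the substitution, the integrand becomes 19/(r^2 + 1), so

    ∬_D (19/(x^2 + y^2 + 1)) dA = ∫_{0}^{2π} ∫_{0}^{5} (19/(r^2 + 1)) · r dr dθ.

Inner integral (in r): ∫_{0}^{5} (19/(r^2 + 1)) · r dr = 19log(26)/2.

Outer integral (in θ): ∫_{0}^{2π} (19log(26)/2) dθ = 19π log(26).

Therefore ∬_D (19/(x^2 + y^2 + 1)) dA = 19π log(26).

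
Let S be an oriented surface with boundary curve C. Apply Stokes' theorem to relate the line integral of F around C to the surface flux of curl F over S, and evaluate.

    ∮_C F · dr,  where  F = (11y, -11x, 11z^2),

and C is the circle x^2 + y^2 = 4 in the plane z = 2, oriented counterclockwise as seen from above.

Let S be the flat disk x^2 + y^2 ≤ 4 in the plane z = 2, with upward unit normal n̂ = ẑ. By Stokes' theorem,

    ∮_C F · dr = ∬_S (∇ × F) · n̂ dS = ∬_D (curl F)_z dA,

where D is the disk x^2 + y^2 ≤ 4.

Compute the curl of F = (11y, -11x, 11z^2):
    (∇ × F)_x = ∂F_z/∂y - ∂F_y/∂z = 0,
    (∇ × F)_y = ∂F_x/∂z - ∂F_z/∂x = 0,
    (∇ × F)_z = ∂F_y/∂x - ∂F_x/∂y = -22.

On z = 2, (curl F)_z = -22.

Convert to polar (x = r cos θ, y = r sin θ, dA = r dr dθ); the integrand becomes -22, so

    ∬_D (curl F)_z dA = ∫_0^{2π} ∫_0^{2} (-22) · r dr dθ.

Inner (r from 0 to 2): -44.
Outer (θ from 0 to 2π): -88π.

Therefore ∮_C F · dr = -88π.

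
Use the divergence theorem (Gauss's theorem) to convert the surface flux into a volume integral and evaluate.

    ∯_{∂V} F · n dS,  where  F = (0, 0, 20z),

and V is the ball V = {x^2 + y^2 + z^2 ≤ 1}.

By the divergence theorem,

    ∯_{∂V} F · n dS = ∭_V (∇ · F) dV.

Compute the divergence:
    ∇ · F = ∂F_x/∂x + ∂F_y/∂y + ∂F_z/∂z = 0 + 0 + 20 = 20.

In spherical coordinates, x = ρ sin(φ) cos(θ), y = ρ sin(φ) sin(θ), z = ρ cos(φ), dV = ρ^2 sin(φ) dρ dφ dθ, with 0 ≤ ρ ≤ 1, 0 ≤ φ ≤ π, 0 ≤ θ ≤ 2π.

The integrand, after substitution and multiplying by the volume element, becomes (20) · ρ^2 sin(φ), so

    ∭_V (∇·F) dV = ∫_0^{2π} ∫_0^{π} ∫_0^{1} (20) · ρ^2 sin(φ) dρ dφ dθ.

Inner (ρ from 0 to 1): 20sin(φ)/3.
Middle (φ from 0 to π): 40/3.
Outer (θ from 0 to 2π): 80π/3.

Therefore ∯_{∂V} F · n dS = 80π/3.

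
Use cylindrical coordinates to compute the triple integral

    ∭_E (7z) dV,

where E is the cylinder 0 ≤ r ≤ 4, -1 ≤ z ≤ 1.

In cylindrical coordinates, x = r cos(θ), y = r sin(θ), z = z, and dV = r dr dθ dz.

The integrand becomes 7z, so

    ∭_E (7z) dV = ∫_{0}^{2π} ∫_{0}^{4} ∫_{-1}^{1} (7z) · r dz dr dθ.

Inner (z): 0.
Middle (r from 0 to 4): 0.
Outer (θ): 0.

Therefore the triple integral equals 0.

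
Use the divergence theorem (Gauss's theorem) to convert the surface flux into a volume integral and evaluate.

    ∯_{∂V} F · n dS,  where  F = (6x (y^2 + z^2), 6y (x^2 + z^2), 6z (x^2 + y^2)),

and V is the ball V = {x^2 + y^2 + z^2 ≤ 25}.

By the divergence theorem,

    ∯_{∂V} F · n dS = ∭_V (∇ · F) dV.

Compute the divergence:
    ∇ · F = ∂F_x/∂x + ∂F_y/∂y + ∂F_z/∂z = 6y^2 + 6z^2 + 6x^2 + 6z^2 + 6x^2 + 6y^2 = 12x^2 + 12y^2 + 12z^2.

In spherical coordinates, x = ρ sin(φ) cos(θ), y = ρ sin(φ) sin(θ), z = ρ cos(φ), dV = ρ^2 sin(φ) dρ dφ dθ, with 0 ≤ ρ ≤ 5, 0 ≤ φ ≤ π, 0 ≤ θ ≤ 2π.

The integrand, after substitution and multiplying by the volume element, becomes (12ρ^2) · ρ^2 sin(φ), so

    ∭_V (∇·F) dV = ∫_0^{2π} ∫_0^{π} ∫_0^{5} (12ρ^2) · ρ^2 sin(φ) dρ dφ dθ.

Inner (ρ from 0 to 5): 7500sin(φ).
Middle (φ from 0 to π): 15000.
Outer (θ from 0 to 2π): 30000π.

Therefore ∯_{∂V} F · n dS = 30000π.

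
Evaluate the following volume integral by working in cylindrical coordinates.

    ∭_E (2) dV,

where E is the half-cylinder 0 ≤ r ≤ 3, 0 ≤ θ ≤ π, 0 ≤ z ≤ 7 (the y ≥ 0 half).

In cylindrical coordinates, x = r cos(θ), y = r sin(θ), z = z, and dV = r dr dθ dz.

The integrand becomes 2, so

    ∭_E (2) dV = ∫_{0}^{π} ∫_{0}^{3} ∫_{0}^{7} (2) · r dz dr dθ.

Inner (z): 14r.
Middle (r from 0 to 3): 63.
Outer (θ): 63π.

Therefore the triple integral equals 63π.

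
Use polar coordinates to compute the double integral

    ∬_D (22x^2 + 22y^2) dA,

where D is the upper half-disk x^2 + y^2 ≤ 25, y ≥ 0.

The region D is 0 ≤ r ≤ 5, 0 ≤ θ ≤ π in polar coordinates, where x = r cos(θ), y = r sin(θ), and dA = r dr dθ.

Under the substitution, the integrand becomes 22r^2, so

    ∬_D (22x^2 + 22y^2) dA = ∫_{0}^{π} ∫_{0}^{5} (22r^2) · r dr dθ.

Inner integral (in r): ∫_{0}^{5} (22r^2) · r dr = 6875/2.

Outer integral (in θ): ∫_{0}^{π} (6875/2) dθ = 6875π/2.

Therefore ∬_D (22x^2 + 22y^2) dA = 6875π/2.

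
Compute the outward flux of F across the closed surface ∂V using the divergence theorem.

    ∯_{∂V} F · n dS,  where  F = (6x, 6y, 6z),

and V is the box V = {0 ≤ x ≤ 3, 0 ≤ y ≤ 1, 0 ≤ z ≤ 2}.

By the divergence theorem,

    ∯_{∂V} F · n dS = ∭_V (∇ · F) dV.

Compute the divergence:
    ∇ · F = ∂F_x/∂x + ∂F_y/∂y + ∂F_z/∂z = 6 + 6 + 6 = 18.

V is a rectangular box, so dV = dx dy dz with 0 ≤ x ≤ 3, 0 ≤ y ≤ 1, 0 ≤ z ≤ 2.

Integrate (18) over V as an iterated integral:

    ∭_V (∇·F) dV = ∫_0^{3} ∫_0^{1} ∫_0^{2} (18) dz dy dx.

Inner (z from 0 to 2): 36.
Middle (y from 0 to 1): 36.
Outer (x from 0 to 3): 108.

Therefore ∯_{∂V} F · n dS = 108.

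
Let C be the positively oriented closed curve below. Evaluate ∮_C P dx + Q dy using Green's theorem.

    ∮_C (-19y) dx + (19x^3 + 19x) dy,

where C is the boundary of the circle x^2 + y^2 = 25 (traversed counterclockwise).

Green's theorem converts the closed line integral into a double integral over the enclosed region D:

    ∮_C P dx + Q dy = ∬_D (∂Q/∂x - ∂P/∂y) dA.

Here P = -19y, Q = 19x^3 + 19x, so

    ∂Q/∂x = 57x^2 + 19,    ∂P/∂y = -19,
    ∂Q/∂x - ∂P/∂y = 57x^2 + 38.

D is the region x^2 + y^2 ≤ 25. Evaluating the double integral:

In polar coordinates (x = r cos θ, y = r sin θ, dA = r dr dθ) the integrand becomes 57r^2cos(θ)^2 + 38, so

    ∬_D (57x^2 + 38) dA = ∫_0^{2π} ∫_0^{5} (57r^2cos(θ)^2 + 38) · r dr dθ.

Inner (r from 0 to 5): 35625cos(θ)^2/4 + 475.
Outer (θ from 0 to 2π): 39425π/4.

Therefore ∮_C P dx + Q dy = 39425π/4.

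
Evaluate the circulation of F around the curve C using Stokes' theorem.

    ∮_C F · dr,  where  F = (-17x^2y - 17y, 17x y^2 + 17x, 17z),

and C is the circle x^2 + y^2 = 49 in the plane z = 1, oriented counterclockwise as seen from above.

Let S be the flat disk x^2 + y^2 ≤ 49 in the plane z = 1, with upward unit normal n̂ = ẑ. By Stokes' theorem,

    ∮_C F · dr = ∬_S (∇ × F) · n̂ dS = ∬_D (curl F)_z dA,

where D is the disk x^2 + y^2 ≤ 49.

Compute the curl of F = (-17x^2y - 17y, 17x y^2 + 17x, 17z):
    (∇ × F)_x = ∂F_z/∂y - ∂F_y/∂z = 0,
    (∇ × F)_y = ∂F_x/∂z - ∂F_z/∂x = 0,
    (∇ × F)_z = ∂F_y/∂x - ∂F_x/∂y = 17x^2 + 17y^2 + 34.

On z = 1, (curl F)_z = 17x^2 + 17y^2 + 34.

Convert to polar (x = r cos θ, y = r sin θ, dA = r dr dθ); the integrand becomes 17r^2 + 34, so

    ∬_D (curl F)_z dA = ∫_0^{2π} ∫_0^{7} (17r^2 + 34) · r dr dθ.

Inner (r from 0 to 7): 44149/4.
Outer (θ from 0 to 2π): 44149π/2.

Therefore ∮_C F · dr = 44149π/2.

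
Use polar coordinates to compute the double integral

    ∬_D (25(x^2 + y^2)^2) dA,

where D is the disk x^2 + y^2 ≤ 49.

The region D is 0 ≤ r ≤ 7, 0 ≤ θ ≤ 2π in polar coordinates, where x = r cos(θ), y = r sin(θ), and dA = r dr dθ.

Under the substitution, the integrand becomes 25r^4, so

    ∬_D (25(x^2 + y^2)^2) dA = ∫_{0}^{2π} ∫_{0}^{7} (25r^4) · r dr dθ.

Inner integral (in r): ∫_{0}^{7} (25r^4) · r dr = 2941225/6.

Outer integral (in θ): ∫_{0}^{2π} (2941225/6) dθ = 2941225π/3.

Therefore ∬_D (25(x^2 + y^2)^2) dA = 2941225π/3.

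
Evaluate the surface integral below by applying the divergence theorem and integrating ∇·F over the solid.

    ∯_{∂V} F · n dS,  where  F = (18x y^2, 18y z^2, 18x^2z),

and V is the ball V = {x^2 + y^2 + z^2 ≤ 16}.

By the divergence theorem,

    ∯_{∂V} F · n dS = ∭_V (∇ · F) dV.

Compute the divergence:
    ∇ · F = ∂F_x/∂x + ∂F_y/∂y + ∂F_z/∂z = 18y^2 + 18z^2 + 18x^2 = 18x^2 + 18y^2 + 18z^2.

In spherical coordinates, x = ρ sin(φ) cos(θ), y = ρ sin(φ) sin(θ), z = ρ cos(φ), dV = ρ^2 sin(φ) dρ dφ dθ, with 0 ≤ ρ ≤ 4, 0 ≤ φ ≤ π, 0 ≤ θ ≤ 2π.

The integrand, after substitution and multiplying by the volume element, becomes (18ρ^2) · ρ^2 sin(φ), so

    ∭_V (∇·F) dV = ∫_0^{2π} ∫_0^{π} ∫_0^{4} (18ρ^2) · ρ^2 sin(φ) dρ dφ dθ.

Inner (ρ from 0 to 4): 18432sin(φ)/5.
Middle (φ from 0 to π): 36864/5.
Outer (θ from 0 to 2π): 73728π/5.

Therefore ∯_{∂V} F · n dS = 73728π/5.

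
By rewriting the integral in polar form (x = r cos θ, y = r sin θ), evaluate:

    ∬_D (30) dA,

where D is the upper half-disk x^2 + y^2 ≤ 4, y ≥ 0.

The region D is 0 ≤ r ≤ 2, 0 ≤ θ ≤ π in polar coordinates, where x = r cos(θ), y = r sin(θ), and dA = r dr dθ.

Under the substitution, the integrand becomes 30, so

    ∬_D (30) dA = ∫_{0}^{π} ∫_{0}^{2} (30) · r dr dθ.

Inner integral (in r): ∫_{0}^{2} (30) · r dr = 60.

Outer integral (in θ): ∫_{0}^{π} (60) dθ = 60π.

Therefore ∬_D (30) dA = 60π.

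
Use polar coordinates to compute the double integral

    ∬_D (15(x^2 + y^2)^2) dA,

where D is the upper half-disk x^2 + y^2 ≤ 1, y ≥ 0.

The region D is 0 ≤ r ≤ 1, 0 ≤ θ ≤ π in polar coordinates, where x = r cos(θ), y = r sin(θ), and dA = r dr dθ.

Under the substitution, the integrand becomes 15r^4, so

    ∬_D (15(x^2 + y^2)^2) dA = ∫_{0}^{π} ∫_{0}^{1} (15r^4) · r dr dθ.

Inner integral (in r): ∫_{0}^{1} (15r^4) · r dr = 5/2.

Outer integral (in θ): ∫_{0}^{π} (5/2) dθ = 5π/2.

Therefore ∬_D (15(x^2 + y^2)^2) dA = 5π/2.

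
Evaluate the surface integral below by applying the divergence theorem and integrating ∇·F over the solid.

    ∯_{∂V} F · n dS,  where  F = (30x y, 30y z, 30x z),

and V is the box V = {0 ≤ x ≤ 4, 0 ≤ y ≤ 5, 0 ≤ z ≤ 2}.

By the divergence theorem,

    ∯_{∂V} F · n dS = ∭_V (∇ · F) dV.

Compute the divergence:
    ∇ · F = ∂F_x/∂x + ∂F_y/∂y + ∂F_z/∂z = 30y + 30z + 30x = 30x + 30y + 30z.

V is a rectangular box, so dV = dx dy dz with 0 ≤ x ≤ 4, 0 ≤ y ≤ 5, 0 ≤ z ≤ 2.

Integrate (30x + 30y + 30z) over V as an iterated integral:

    ∭_V (∇·F) dV = ∫_0^{4} ∫_0^{5} ∫_0^{2} (30x + 30y + 30z) dz dy dx.

Inner (z from 0 to 2): 60x + 60y + 60.
Middle (y from 0 to 5): 300x + 1050.
Outer (x from 0 to 4): 6600.

Therefore ∯_{∂V} F · n dS = 6600.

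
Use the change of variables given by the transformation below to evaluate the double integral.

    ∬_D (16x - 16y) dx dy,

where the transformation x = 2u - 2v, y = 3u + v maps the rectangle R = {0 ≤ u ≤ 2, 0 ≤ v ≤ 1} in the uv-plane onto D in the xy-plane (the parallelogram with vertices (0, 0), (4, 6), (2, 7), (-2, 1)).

Compute the Jacobian determinant of (x, y) with respect to (u, v):

    ∂(x,y)/∂(u,v) = | 2  -2 | = (2)(1) - (-2)(3) = 8.
                   | 3  1 |

Its absolute value is |J| = 8 (the area scaling factor).

Substituting x = 2u - 2v, y = 3u + v into the integrand,

    16x - 16y → -16u - 48v,

so the integral becomes

    ∬_R (-16u - 48v) · |J| du dv = ∫_0^2 ∫_0^1 (-128u - 384v) dv du.

Inner (v): -128u - 192.
Outer (u): -640.

Therefore ∬_D (16x - 16y) dx dy = -640.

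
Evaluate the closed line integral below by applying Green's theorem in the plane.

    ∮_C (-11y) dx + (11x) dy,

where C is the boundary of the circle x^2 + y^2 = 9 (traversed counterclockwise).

Green's theorem converts the closed line integral into a double integral over the enclosed region D:

    ∮_C P dx + Q dy = ∬_D (∂Q/∂x - ∂P/∂y) dA.

Here P = -11y, Q = 11x, so

    ∂Q/∂x = 11,    ∂P/∂y = -11,
    ∂Q/∂x - ∂P/∂y = 22.

D is the region x^2 + y^2 ≤ 9. Evaluating the double integral:

In polar coordinates (x = r cos θ, y = r sin θ, dA = r dr dθ) the integrand becomes 22, so

    ∬_D (22) dA = ∫_0^{2π} ∫_0^{3} (22) · r dr dθ.

Inner (r from 0 to 3): 99.
Outer (θ from 0 to 2π): 198π.

Therefore ∮_C P dx + Q dy = 198π.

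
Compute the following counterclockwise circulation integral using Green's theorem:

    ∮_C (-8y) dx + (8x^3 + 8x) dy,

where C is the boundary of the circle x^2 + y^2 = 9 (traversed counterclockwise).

Green's theorem converts the closed line integral into a double integral over the enclosed region D:

    ∮_C P dx + Q dy = ∬_D (∂Q/∂x - ∂P/∂y) dA.

Here P = -8y, Q = 8x^3 + 8x, so

    ∂Q/∂x = 24x^2 + 8,    ∂P/∂y = -8,
    ∂Q/∂x - ∂P/∂y = 24x^2 + 16.

D is the region x^2 + y^2 ≤ 9. Evaluating the double integral:

In polar coordinates (x = r cos θ, y = r sin θ, dA = r dr dθ) the integrand becomes 24r^2cos(θ)^2 + 16, so

    ∬_D (24x^2 + 16) dA = ∫_0^{2π} ∫_0^{3} (24r^2cos(θ)^2 + 16) · r dr dθ.

Inner (r from 0 to 3): 486cos(θ)^2 + 72.
Outer (θ from 0 to 2π): 630π.

Therefore ∮_C P dx + Q dy = 630π.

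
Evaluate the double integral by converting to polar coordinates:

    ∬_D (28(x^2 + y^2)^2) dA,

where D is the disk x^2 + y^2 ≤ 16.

The region D is 0 ≤ r ≤ 4, 0 ≤ θ ≤ 2π in polar coordinates, where x = r cos(θ), y = r sin(θ), and dA = r dr dθ.

Under the substitution, the integrand becomes 28r^4, so

    ∬_D (28(x^2 + y^2)^2) dA = ∫_{0}^{2π} ∫_{0}^{4} (28r^4) · r dr dθ.

Inner integral (in r): ∫_{0}^{4} (28r^4) · r dr = 57344/3.

Outer integral (in θ): ∫_{0}^{2π} (57344/3) dθ = 114688π/3.

Therefore ∬_D (28(x^2 + y^2)^2) dA = 114688π/3.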